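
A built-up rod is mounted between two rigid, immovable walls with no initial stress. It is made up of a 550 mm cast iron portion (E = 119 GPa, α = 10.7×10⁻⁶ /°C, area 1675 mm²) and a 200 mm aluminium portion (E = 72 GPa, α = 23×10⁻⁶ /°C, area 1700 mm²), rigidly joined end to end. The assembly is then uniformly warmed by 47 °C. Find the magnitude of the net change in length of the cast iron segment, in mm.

|ΔL| ≈ 0.0329 mm

With the walls removed the bar would change length by δ_free = Σ αᵢΔT Lᵢ = 10.7×10⁻⁶×47×550 + 23×10⁻⁶×47×200 = 0.4928 mm.
The rigid supports impose zero overall length change; the single axial force P common to all segments must satisfy P Σ Lᵢ/(AᵢEᵢ) = δ_free.
Σ Lᵢ/(AᵢEᵢ) = 550/(1675×119×10³) + 200/(1700×72×10³) = 4.393×10⁻⁶ mm/N.
P = 0.4928 / 4.393×10⁻⁶ = 112200 N = 112.2 kN, compressive.
For the cast iron segment, free thermal change = 10.7×10⁻⁶×47×550 = 0.2766 mm and elastic change from P = 112200×550/(1675×119×10³) = 0.3095 mm; these oppose, so the net change is 0.0329 mm (segment shortens).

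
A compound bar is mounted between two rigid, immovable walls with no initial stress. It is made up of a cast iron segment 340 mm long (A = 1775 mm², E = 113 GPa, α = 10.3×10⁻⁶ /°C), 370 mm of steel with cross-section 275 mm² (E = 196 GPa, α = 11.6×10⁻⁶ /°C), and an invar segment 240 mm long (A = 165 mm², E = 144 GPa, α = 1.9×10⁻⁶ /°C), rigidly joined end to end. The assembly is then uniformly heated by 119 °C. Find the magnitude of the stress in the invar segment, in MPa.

σ ≈ 319 MPa (compressive)

With the walls removed the bar would change length by δ_free = Σ αᵢΔT Lᵢ = 10.3×10⁻⁶×119×340 + 11.6×10⁻⁶×119×370 + 1.9×10⁻⁶×119×240 = 0.9818 mm.
The walls prevent any net length change, so an axial force P (same in every segment) develops. Compatibility: P · Σ Lᵢ/(AᵢEᵢ) = δ_free.
The series flexibility is Σ Lᵢ/(AᵢEᵢ) = 340/(1775×113×10³) + 370/(275×196×10³) + 240/(165×144×10³) = 1.866×10⁻⁵ mm/N.
So P = 0.9818 / 1.866×10⁻⁵ = 52.61 kN, compressive.
σ_{invar} = P / A = 52610 / 165 = 318.9 MPa.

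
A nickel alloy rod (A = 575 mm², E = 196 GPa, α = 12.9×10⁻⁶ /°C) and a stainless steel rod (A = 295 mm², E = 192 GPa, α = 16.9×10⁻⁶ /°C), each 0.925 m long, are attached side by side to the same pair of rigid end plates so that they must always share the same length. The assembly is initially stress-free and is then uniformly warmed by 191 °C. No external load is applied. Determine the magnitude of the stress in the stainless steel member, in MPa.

σ ≈ 97.6 MPa (compressive)

Both members must finish at the same length. With the larger α, the stainless steel tends to over-expand; the plates restrain it, putting the stainless steel in compression and the nickel alloy in tension. With no external load the two internal forces are equal and opposite, magnitude P.
Compatibility of the two members (thermal + elastic change equal): (α₁ − α₂)ΔT = P·[1/(A₁E₁) + 1/(A₂E₂)].
|α₁ − α₂|·ΔT = 4×10⁻⁶ × 191 = 0.000764.
1/(A₁E₁) + 1/(A₂E₂) = 1/(575×196×10³) + 1/(295×192×10³) = 2.653×10⁻⁸ N⁻¹.
P = 0.000764 / 2.653×10⁻⁸ = 28800 N = 28.8 kN.
σ_{stainless steel} = P/A₂ = 28800/295 = 97.62 MPa, compressive.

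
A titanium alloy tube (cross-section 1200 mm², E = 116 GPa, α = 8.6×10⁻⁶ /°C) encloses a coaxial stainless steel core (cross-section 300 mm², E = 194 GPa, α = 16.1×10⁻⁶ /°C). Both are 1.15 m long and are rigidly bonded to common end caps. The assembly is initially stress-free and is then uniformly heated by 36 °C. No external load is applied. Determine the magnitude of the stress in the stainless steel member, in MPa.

σ ≈ 36.9 MPa (compressive)

Both members must finish at the same length. With the larger α, the stainless steel tends to over-expand; the plates restrain it, putting the stainless steel in compression and the titanium alloy in tension. With no external load the two internal forces are equal and opposite, magnitude P.
Equating the net (thermal + elastic) strains gives |α₁ − α₂|·ΔT = P·[1/(A₁E₁) + 1/(A₂E₂)].
|α₁ − α₂|·ΔT = 7.5×10⁻⁶ × 36 = 0.00027.
1/(A₁E₁) + 1/(A₂E₂) = 1/(1200×116×10³) + 1/(300×194×10³) = 2.437×10⁻⁸ N⁻¹.
So P = 0.00027 / 2.437×10⁻⁸ = 11.08 kN.
σ_{stainless steel} = P/A₂ = 11080/300 = 36.94 MPa, compressive.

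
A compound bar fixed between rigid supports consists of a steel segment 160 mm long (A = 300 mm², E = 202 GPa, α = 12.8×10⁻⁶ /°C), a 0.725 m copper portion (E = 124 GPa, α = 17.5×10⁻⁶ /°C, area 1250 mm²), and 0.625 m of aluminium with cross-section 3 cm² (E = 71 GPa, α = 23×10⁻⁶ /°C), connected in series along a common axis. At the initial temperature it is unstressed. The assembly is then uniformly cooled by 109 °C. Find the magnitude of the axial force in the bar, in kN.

P ≈ 86.6 kN (tensile)

Free thermal contraction of the whole bar: Σ αᵢΔT Lᵢ = 12.8×10⁻⁶×109×160 + 17.5×10⁻⁶×109×725 + 23×10⁻⁶×109×625 = 3.173 mm.
The rigid supports impose zero overall length change; the single axial force P common to all segments must satisfy P Σ Lᵢ/(AᵢEᵢ) = δ_free.
The series flexibility is Σ Lᵢ/(AᵢEᵢ) = 160/(300×202×10³) + 725/(1250×124×10³) + 625/(300×71×10³) = 3.666×10⁻⁵ mm/N.
Hence P = δ_free / Σ(L/AE) = 3.173/3.666×10⁻⁵ = 86.55 kN (tensile).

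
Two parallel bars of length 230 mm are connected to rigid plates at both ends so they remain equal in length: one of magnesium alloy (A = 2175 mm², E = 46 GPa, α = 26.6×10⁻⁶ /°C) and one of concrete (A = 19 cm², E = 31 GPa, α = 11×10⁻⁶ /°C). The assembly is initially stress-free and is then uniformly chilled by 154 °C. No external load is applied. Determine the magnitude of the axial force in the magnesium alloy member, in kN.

Both members must finish at the same length. With the larger α, the magnesium alloy tends to over-contract; the plates restrain it, putting the magnesium alloy in tension and the concrete in compression. With no external load the two internal forces are equal and opposite, magnitude P.
Equating the net (thermal + elastic) strains gives |α₁ − α₂|·ΔT = P·[1/(A₁E₁) + 1/(A₂E₂)].
|α₁ − α₂|·ΔT = 15.6×10⁻⁶ × 154 = 0.002402.
1/(A₁E₁) + 1/(A₂E₂) = 1/(2175×46×10³) + 1/(1900×31×10³) = 2.697×10⁻⁸ N⁻¹.
P = 0.002402 / 2.697×10⁻⁸ = 89070 N = 89.07 kN.

P ≈ 89.1 kN (tensile in the magnesium alloy)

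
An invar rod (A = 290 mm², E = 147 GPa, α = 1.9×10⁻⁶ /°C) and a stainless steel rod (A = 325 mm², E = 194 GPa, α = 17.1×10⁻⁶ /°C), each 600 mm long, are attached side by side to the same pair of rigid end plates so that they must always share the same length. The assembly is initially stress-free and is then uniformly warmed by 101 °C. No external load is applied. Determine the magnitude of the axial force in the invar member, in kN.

Equilibrium of a rigid end plate with no external load gives equal and opposite internal forces ±P in the two members. Since α_{stainless steel} > α_{invar}, heating drives the stainless steel into compression and the invar into tension.
Equating the net (thermal + elastic) strains gives |α₁ − α₂|·ΔT = P·[1/(A₁E₁) + 1/(A₂E₂)].
|α₁ − α₂|·ΔT = 15.2×10⁻⁶ × 101 = 0.001535.
1/(A₁E₁) + 1/(A₂E₂) = 1/(290×147×10³) + 1/(325×194×10³) = 3.932×10⁻⁸ N⁻¹.
So P = 0.001535 / 3.932×10⁻⁸ = 39.05 kN.

P ≈ 39 kN (tensile in the invar)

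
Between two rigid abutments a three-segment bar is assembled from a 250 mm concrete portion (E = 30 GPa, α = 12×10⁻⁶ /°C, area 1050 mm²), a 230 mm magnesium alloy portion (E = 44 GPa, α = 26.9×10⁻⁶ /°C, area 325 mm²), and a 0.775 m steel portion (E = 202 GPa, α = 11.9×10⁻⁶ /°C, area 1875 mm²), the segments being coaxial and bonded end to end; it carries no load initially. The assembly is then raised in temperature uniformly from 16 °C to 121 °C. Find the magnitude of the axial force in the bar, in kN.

P ≈ 74.2 kN (compressive)

With the walls removed the bar would change length by δ_free = Σ αᵢΔT Lᵢ = 12×10⁻⁶×105×250 + 26.9×10⁻⁶×105×230 + 11.9×10⁻⁶×105×775 = 1.933 mm.
The walls prevent any net length change, so an axial force P (same in every segment) develops. Compatibility: P · Σ Lᵢ/(AᵢEᵢ) = δ_free.
Σ Lᵢ/(AᵢEᵢ) = 250/(1050×30×10³) + 230/(325×44×10³) + 775/(1875×202×10³) = 2.607×10⁻⁵ mm/N.
Hence P = δ_free / Σ(L/AE) = 1.933/2.607×10⁻⁵ = 74.16 kN (compressive).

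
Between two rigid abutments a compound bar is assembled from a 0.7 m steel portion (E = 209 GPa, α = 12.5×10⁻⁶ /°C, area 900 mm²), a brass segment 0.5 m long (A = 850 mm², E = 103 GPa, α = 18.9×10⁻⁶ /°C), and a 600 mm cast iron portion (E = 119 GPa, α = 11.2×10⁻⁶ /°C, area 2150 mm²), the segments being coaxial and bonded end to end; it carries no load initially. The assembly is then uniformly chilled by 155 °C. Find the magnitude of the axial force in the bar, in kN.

P ≈ 328 kN (tensile)

Free thermal contraction of the whole bar: Σ αᵢΔT Lᵢ = 12.5×10⁻⁶×155×700 + 18.9×10⁻⁶×155×500 + 11.2×10⁻⁶×155×600 = 3.863 mm.
The walls prevent any net length change, so an axial force P (same in every segment) develops. Compatibility: P · Σ Lᵢ/(AᵢEᵢ) = δ_free.
Σ Lᵢ/(AᵢEᵢ) = 700/(900×209×10³) + 500/(850×103×10³) + 600/(2150×119×10³) = 1.178×10⁻⁵ mm/N.
P = 3.863 / 1.178×10⁻⁵ = 328000 N = 328 kN, tensile.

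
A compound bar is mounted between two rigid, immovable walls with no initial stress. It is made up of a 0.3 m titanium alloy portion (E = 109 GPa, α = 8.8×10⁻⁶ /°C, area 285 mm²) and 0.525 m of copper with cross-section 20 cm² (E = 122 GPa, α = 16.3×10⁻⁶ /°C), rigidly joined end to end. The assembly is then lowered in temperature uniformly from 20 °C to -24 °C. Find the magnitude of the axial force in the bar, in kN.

If the supports were absent, the total length change would be Σ αᵢΔT Lᵢ = 8.8×10⁻⁶×44×300 + 16.3×10⁻⁶×44×525 = 0.4927 mm.
The rigid supports impose zero overall length change; the single axial force P common to all segments must satisfy P Σ Lᵢ/(AᵢEᵢ) = δ_free.
The series flexibility is Σ Lᵢ/(AᵢEᵢ) = 300/(285×109×10³) + 525/(2000×122×10³) = 1.181×10⁻⁵ mm/N.
Hence P = δ_free / Σ(L/AE) = 0.4927/1.181×10⁻⁵ = 41.72 kN (tensile).

P ≈ 41.7 kN (tensile)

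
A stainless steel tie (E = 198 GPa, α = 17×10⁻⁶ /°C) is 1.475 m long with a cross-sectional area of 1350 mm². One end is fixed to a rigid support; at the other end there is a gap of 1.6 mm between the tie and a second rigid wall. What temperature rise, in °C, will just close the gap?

The gap closes when αΔT L = 1.6 mm, since the tie is still unstressed at that instant.
ΔT = 1.6 / (17×10⁻⁶ × 1475) = 63.81 °C.

ΔT ≈ 63.8 °C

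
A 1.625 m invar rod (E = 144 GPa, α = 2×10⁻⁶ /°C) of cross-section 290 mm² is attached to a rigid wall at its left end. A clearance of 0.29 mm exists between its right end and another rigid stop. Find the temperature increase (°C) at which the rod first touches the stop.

Contact occurs when the free expansion equals the gap: αΔT L = 0.29 mm.
ΔT = 0.29 / (2×10⁻⁶ × 1625) = 89.23 °C.

ΔT ≈ 89.2 °C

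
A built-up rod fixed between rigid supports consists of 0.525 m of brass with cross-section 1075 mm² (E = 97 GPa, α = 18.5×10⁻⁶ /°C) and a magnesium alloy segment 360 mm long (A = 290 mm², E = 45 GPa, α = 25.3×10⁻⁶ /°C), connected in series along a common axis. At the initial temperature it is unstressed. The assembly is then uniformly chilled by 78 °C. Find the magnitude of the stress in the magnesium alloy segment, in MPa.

σ ≈ 155 MPa (tensile)

Free thermal contraction of the whole bar: Σ αᵢΔT Lᵢ = 18.5×10⁻⁶×78×525 + 25.3×10⁻⁶×78×360 = 1.468 mm.
The rigid supports impose zero overall length change; the single axial force P common to all segments must satisfy P Σ Lᵢ/(AᵢEᵢ) = δ_free.
The series flexibility is Σ Lᵢ/(AᵢEᵢ) = 525/(1075×97×10³) + 360/(290×45×10³) = 3.262×10⁻⁵ mm/N.
Hence P = δ_free / Σ(L/AE) = 1.468/3.262×10⁻⁵ = 45 kN (tensile).
σ_{magnesium alloy} = P / A = 45000 / 290 = 155.2 MPa.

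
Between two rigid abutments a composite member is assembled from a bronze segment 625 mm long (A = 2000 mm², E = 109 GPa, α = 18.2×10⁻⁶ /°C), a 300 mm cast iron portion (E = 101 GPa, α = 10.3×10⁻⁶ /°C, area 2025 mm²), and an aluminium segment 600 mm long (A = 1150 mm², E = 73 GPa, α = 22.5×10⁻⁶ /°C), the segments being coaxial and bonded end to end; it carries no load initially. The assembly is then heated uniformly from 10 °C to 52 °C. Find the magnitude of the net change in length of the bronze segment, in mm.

|ΔL| ≈ 0.184 mm

With the walls removed the bar would change length by δ_free = Σ αᵢΔT Lᵢ = 18.2×10⁻⁶×42×625 + 10.3×10⁻⁶×42×300 + 22.5×10⁻⁶×42×600 = 1.175 mm.
Since the ends are fixed, an axial force P builds up, equal in every segment, with P · Σ Lᵢ/(AᵢEᵢ) = δ_free.
Σ Lᵢ/(AᵢEᵢ) = 625/(2000×109×10³) + 300/(2025×101×10³) + 600/(1150×73×10³) = 1.148×10⁻⁵ mm/N.
So P = 1.175 / 1.148×10⁻⁵ = 102.3 kN, compressive.
For the bronze segment, free thermal change = 18.2×10⁻⁶×42×625 = 0.4777 mm and elastic change from P = 102300×625/(2000×109×10³) = 0.2933 mm; these oppose, so the net change is 0.184 mm (segment lengthens).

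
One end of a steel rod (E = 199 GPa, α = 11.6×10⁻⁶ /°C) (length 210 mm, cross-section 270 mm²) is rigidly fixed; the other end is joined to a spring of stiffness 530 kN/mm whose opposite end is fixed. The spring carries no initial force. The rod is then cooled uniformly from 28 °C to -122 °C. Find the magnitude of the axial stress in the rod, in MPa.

The unrestrained thermal change is αΔT L = 11.6×10⁻⁶ × 150 × 210 = 0.3654 mm.
With a force P in the spring, the elastic change of the rod is PL/(AE) and that of the spring is P/k; compatibility requires their sum to equal δ_free.
P [ L/(AE) + 1/k ] = δ_free → P [ 210/(270×199×10³) + 1/(530×10³) ] = 0.3654.
P = 0.3654 / 5.795×10⁻⁶ = 63050 N.
σ = P/A = 63050/270 = 233.5 MPa.

σ ≈ 234 MPa (tensile)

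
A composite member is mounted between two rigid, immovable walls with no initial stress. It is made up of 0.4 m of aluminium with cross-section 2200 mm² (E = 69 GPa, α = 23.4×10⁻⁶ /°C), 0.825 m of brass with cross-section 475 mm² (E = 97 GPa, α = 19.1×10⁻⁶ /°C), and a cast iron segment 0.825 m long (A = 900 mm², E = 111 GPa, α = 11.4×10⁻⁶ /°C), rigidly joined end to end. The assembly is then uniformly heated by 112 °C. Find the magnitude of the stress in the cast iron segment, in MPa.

Free thermal expansion of the whole bar: Σ αᵢΔT Lᵢ = 23.4×10⁻⁶×112×400 + 19.1×10⁻⁶×112×825 + 11.4×10⁻⁶×112×825 = 3.867 mm.
The walls prevent any net length change, so an axial force P (same in every segment) develops. Compatibility: P · Σ Lᵢ/(AᵢEᵢ) = δ_free.
Σ Lᵢ/(AᵢEᵢ) = 400/(2200×69×10³) + 825/(475×97×10³) + 825/(900×111×10³) = 2.88×10⁻⁵ mm/N.
So P = 3.867 / 2.88×10⁻⁵ = 134.3 kN, compressive.
σ_{cast iron} = P / A = 134300 / 900 = 149.2 MPa.

σ ≈ 149 MPa (compressive)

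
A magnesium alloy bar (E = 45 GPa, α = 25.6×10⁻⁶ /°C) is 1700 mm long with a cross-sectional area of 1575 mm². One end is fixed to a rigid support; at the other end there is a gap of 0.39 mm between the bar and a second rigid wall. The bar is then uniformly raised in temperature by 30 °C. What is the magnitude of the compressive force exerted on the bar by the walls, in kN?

P ≈ 38.2 kN

Free thermal elongation = αΔT L = 25.6×10⁻⁶ × 30 × 1700 = 1.306 mm.
After closing the 0.39 mm clearance, 1.306 − 0.39 = 0.9156 mm of expansion remains to be suppressed by the wall.
Compatibility: PL/(AE) = 0.9156 mm, so σ = P/A = E × (0.9156/1700) = 24.24 MPa.
Force on the wall = σA = 24.24 × 1575 mm² = 38.17 kN.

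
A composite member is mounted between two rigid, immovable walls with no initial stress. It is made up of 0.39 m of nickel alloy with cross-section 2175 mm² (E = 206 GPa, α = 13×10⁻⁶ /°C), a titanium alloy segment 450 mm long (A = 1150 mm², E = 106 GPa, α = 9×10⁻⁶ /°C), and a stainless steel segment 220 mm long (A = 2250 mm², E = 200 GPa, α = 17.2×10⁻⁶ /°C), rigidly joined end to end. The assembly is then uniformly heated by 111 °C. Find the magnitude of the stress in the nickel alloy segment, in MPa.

σ ≈ 130 MPa (compressive)

Free thermal expansion of the whole bar: Σ αᵢΔT Lᵢ = 13×10⁻⁶×111×390 + 9×10⁻⁶×111×450 + 17.2×10⁻⁶×111×220 = 1.432 mm.
Since the ends are fixed, an axial force P builds up, equal in every segment, with P · Σ Lᵢ/(AᵢEᵢ) = δ_free.
Σ Lᵢ/(AᵢEᵢ) = 390/(2175×206×10³) + 450/(1150×106×10³) + 220/(2250×200×10³) = 5.051×10⁻⁶ mm/N.
So P = 1.432 / 5.051×10⁻⁶ = 283.6 kN, compressive.
σ_{nickel alloy} = P / A = 283600 / 2175 = 130.4 MPa.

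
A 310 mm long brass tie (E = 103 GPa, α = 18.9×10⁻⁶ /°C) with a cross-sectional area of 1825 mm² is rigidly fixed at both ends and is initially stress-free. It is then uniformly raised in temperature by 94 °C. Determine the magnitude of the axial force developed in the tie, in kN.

P ≈ 334 kN (compressive)

Full restraint means ε = 0, so the stress is σ = EαΔT = 103×10³ × 18.9×10⁻⁶ × 94 = 183 MPa.
P = AEαΔT = 1825 × 103×10³ × 18.9×10⁻⁶ × 94 = 334 kN (compressive).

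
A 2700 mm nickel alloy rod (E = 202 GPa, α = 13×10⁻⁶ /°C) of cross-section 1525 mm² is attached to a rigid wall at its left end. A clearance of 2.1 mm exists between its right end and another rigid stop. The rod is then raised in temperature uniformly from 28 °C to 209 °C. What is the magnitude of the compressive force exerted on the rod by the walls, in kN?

P ≈ 485 kN

Free thermal elongation = αΔT L = 13×10⁻⁶ × 181 × 2700 = 6.353 mm.
This exceeds the 2.1 mm gap, so the wall pushes back. The portion of expansion that must be recovered elastically is δ_free − gap = 6.353 − 2.1 = 4.253 mm.
That suppressed elongation corresponds to σ = E·Δ/L = 202×10³ × 4.253/2700 = 318.2 MPa.
Force on the wall = σA = 318.2 × 1525 mm² = 485.2 kN.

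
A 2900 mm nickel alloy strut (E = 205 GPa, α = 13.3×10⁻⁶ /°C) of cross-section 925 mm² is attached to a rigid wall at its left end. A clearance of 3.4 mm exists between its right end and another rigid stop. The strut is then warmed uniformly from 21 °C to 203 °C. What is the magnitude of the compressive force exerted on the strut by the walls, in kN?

P ≈ 237 kN

If the wall were absent the strut would grow by αΔT L = 13.3×10⁻⁶ × 182 × 2900 = 7.02 mm.
After closing the 3.4 mm clearance, 7.02 − 3.4 = 3.62 mm of expansion remains to be suppressed by the wall.
Compatibility: PL/(AE) = 3.62 mm, so σ = P/A = E × (3.62/2900) = 255.9 MPa.
Force on the wall = σA = 255.9 × 925 mm² = 236.7 kN.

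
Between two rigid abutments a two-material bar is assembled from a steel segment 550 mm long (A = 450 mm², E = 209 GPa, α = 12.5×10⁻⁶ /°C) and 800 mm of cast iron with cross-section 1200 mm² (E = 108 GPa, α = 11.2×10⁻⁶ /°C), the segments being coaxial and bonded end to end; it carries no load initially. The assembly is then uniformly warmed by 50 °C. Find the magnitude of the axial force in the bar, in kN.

P ≈ 65.9 kN (compressive)

Free thermal expansion of the whole bar: Σ αᵢΔT Lᵢ = 12.5×10⁻⁶×50×550 + 11.2×10⁻⁶×50×800 = 0.7917 mm.
The rigid supports impose zero overall length change; the single axial force P common to all segments must satisfy P Σ Lᵢ/(AᵢEᵢ) = δ_free.
Σ Lᵢ/(AᵢEᵢ) = 550/(450×209×10³) + 800/(1200×108×10³) = 1.202×10⁻⁵ mm/N.
P = 0.7917 / 1.202×10⁻⁵ = 65870 N = 65.87 kN, compressive.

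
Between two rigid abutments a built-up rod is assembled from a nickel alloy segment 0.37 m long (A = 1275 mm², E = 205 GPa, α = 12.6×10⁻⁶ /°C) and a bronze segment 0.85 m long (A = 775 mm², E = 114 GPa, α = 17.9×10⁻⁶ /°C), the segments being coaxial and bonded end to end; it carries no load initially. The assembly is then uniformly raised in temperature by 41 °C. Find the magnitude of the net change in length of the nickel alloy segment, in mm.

If the supports were absent, the total length change would be Σ αᵢΔT Lᵢ = 12.6×10⁻⁶×41×370 + 17.9×10⁻⁶×41×850 = 0.815 mm.
Since the ends are fixed, an axial force P builds up, equal in every segment, with P · Σ Lᵢ/(AᵢEᵢ) = δ_free.
The series flexibility is Σ Lᵢ/(AᵢEᵢ) = 370/(1275×205×10³) + 850/(775×114×10³) = 1.104×10⁻⁵ mm/N.
P = 0.815 / 1.104×10⁻⁵ = 73840 N = 73.84 kN, compressive.
For the nickel alloy segment, free thermal change = 12.6×10⁻⁶×41×370 = 0.1911 mm and elastic change from P = 73840×370/(1275×205×10³) = 0.1045 mm; these oppose, so the net change is 0.0866 mm (segment lengthens).

|ΔL| ≈ 0.0866 mm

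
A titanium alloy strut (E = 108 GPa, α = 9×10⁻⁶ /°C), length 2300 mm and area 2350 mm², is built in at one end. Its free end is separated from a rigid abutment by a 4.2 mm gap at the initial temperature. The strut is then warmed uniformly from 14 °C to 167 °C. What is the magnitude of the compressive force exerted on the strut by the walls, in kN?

Unrestrained expansion: δ_free = αΔT L = 9×10⁻⁶ × 153 × 2300 = 3.167 mm.
This is smaller than the 4.2 mm clearance, so the strut expands freely without reaching the stop — the stress is zero.

P ≈ 0 kN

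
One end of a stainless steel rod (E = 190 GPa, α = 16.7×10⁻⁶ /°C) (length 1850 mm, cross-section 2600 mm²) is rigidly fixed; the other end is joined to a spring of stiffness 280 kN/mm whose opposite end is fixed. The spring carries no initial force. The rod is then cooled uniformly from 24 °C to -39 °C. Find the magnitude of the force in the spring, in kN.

The unrestrained thermal change is αΔT L = 16.7×10⁻⁶ × 63 × 1850 = 1.946 mm.
Let P be the tensile force in the spring. The rod extends elastically by PL/(AE) and the spring stretches by P/k; together these equal δ_free.
So P = δ_free / [L/(AE) + 1/k] = 1.946 / [ 1850/(2600×190×10³) + 1/(280×10³) ].
P = 1.946 / 7.316×10⁻⁶ = 266000 N.

P ≈ 266 kN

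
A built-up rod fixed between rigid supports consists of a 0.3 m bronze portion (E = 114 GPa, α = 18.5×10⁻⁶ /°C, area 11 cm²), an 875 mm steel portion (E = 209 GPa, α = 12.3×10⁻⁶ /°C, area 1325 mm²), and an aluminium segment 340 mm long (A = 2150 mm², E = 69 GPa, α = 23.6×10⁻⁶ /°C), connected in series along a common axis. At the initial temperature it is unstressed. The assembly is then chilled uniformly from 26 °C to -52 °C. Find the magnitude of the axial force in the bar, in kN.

With the walls removed the bar would change length by δ_free = Σ αᵢΔT Lᵢ = 18.5×10⁻⁶×78×300 + 12.3×10⁻⁶×78×875 + 23.6×10⁻⁶×78×340 = 1.898 mm.
The rigid supports impose zero overall length change; the single axial force P common to all segments must satisfy P Σ Lᵢ/(AᵢEᵢ) = δ_free.
Σ Lᵢ/(AᵢEᵢ) = 300/(1100×114×10³) + 875/(1325×209×10³) + 340/(2150×69×10³) = 7.844×10⁻⁶ mm/N.
P = 1.898 / 7.844×10⁻⁶ = 242000 N = 242 kN, tensile.

P ≈ 242 kN (tensile)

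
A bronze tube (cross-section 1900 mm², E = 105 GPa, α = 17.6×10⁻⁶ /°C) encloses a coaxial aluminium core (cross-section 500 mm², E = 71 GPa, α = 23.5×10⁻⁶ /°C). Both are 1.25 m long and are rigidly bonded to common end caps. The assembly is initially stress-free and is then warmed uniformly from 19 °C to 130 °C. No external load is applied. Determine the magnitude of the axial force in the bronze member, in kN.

P ≈ 19.7 kN (tensile in the bronze)

The aluminium has the larger α, so on heating it would change length more than the bronze if both were free. The rigid plates force a common final length, so the aluminium is put into compression and the bronze into tension, with equal and opposite forces P (no external load).
Compatibility of the two members (thermal + elastic change equal): (α₁ − α₂)ΔT = P·[1/(A₁E₁) + 1/(A₂E₂)].
|α₁ − α₂|·ΔT = 5.9×10⁻⁶ × 111 = 0.0006549.
1/(A₁E₁) + 1/(A₂E₂) = 1/(1900×105×10³) + 1/(500×71×10³) = 3.318×10⁻⁸ N⁻¹.
So P = 0.0006549 / 3.318×10⁻⁸ = 19.74 kN.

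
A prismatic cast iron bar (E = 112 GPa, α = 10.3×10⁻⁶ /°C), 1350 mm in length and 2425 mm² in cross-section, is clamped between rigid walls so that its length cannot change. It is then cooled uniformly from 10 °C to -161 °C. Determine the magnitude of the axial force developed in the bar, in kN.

Full restraint means ε = 0, so the stress is σ = EαΔT = 112×10³ × 10.3×10⁻⁶ × 171 = 197.3 MPa.
Then P = σA = 197.3 × 2425 mm² = 478.4 kN, tensile.

P ≈ 478 kN (tensile)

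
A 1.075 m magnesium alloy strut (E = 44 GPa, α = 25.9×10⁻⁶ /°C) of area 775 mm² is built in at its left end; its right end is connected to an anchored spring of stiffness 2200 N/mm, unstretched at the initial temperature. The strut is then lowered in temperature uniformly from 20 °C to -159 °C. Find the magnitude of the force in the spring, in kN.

Free thermal contraction: δ_free = αΔT L = 25.9×10⁻⁶ × 179 × 1075 = 4.984 mm.
Let P be the tensile force in the spring. The strut extends elastically by PL/(AE) and the spring stretches by P/k; together these equal δ_free.
P [ L/(AE) + 1/k ] = δ_free → P [ 1075/(775×44×10³) + 1/(2200) ] = 4.984.
P = 4.984 / 0.0004861 = 10250 N.

P ≈ 10.3 kN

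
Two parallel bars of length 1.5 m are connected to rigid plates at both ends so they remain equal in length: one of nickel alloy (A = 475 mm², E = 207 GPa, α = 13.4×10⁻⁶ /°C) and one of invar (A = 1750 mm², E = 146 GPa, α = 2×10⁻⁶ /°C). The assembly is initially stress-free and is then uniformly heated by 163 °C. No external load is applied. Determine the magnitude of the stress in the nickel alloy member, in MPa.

σ ≈ 278 MPa (compressive)

Equilibrium of a rigid end plate with no external load gives equal and opposite internal forces ±P in the two members. Since α_{nickel alloy} > α_{invar}, heating drives the nickel alloy into compression and the invar into tension.
Equating the net (thermal + elastic) strains gives |α₁ − α₂|·ΔT = P·[1/(A₁E₁) + 1/(A₂E₂)].
|α₁ − α₂|·ΔT = 11.4×10⁻⁶ × 163 = 0.001858.
1/(A₁E₁) + 1/(A₂E₂) = 1/(475×207×10³) + 1/(1750×146×10³) = 1.408×10⁻⁸ N⁻¹.
So P = 0.001858 / 1.408×10⁻⁸ = 131.9 kN.
σ_{nickel alloy} = P/A₁ = 131900/475 = 277.8 MPa, compressive.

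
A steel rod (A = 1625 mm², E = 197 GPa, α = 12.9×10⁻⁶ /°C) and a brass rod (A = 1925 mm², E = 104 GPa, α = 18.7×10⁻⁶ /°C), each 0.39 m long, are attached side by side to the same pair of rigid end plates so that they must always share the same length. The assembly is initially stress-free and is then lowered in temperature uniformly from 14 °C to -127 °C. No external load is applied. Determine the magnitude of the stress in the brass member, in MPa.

σ ≈ 52.3 MPa (tensile)

Both members must finish at the same length. With the larger α, the brass tends to over-contract; the plates restrain it, putting the brass in tension and the steel in compression. With no external load the two internal forces are equal and opposite, magnitude P.
Equating the net (thermal + elastic) strains gives |α₁ − α₂|·ΔT = P·[1/(A₁E₁) + 1/(A₂E₂)].
|α₁ − α₂|·ΔT = 5.8×10⁻⁶ × 141 = 0.0008178.
1/(A₁E₁) + 1/(A₂E₂) = 1/(1625×197×10³) + 1/(1925×104×10³) = 8.119×10⁻⁹ N⁻¹.
P = 0.0008178 / 8.119×10⁻⁹ = 100700 N = 100.7 kN.
σ_{brass} = P/A₂ = 100700/1925 = 52.33 MPa, tensile.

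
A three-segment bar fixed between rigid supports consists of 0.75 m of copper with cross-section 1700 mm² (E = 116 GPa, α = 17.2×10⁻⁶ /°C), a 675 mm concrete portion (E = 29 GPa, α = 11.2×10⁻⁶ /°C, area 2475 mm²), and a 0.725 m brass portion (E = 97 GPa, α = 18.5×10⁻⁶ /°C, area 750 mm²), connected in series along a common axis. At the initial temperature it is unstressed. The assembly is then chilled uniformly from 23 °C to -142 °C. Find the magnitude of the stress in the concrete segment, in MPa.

σ ≈ 97.4 MPa (tensile)

With the walls removed the bar would change length by δ_free = Σ αᵢΔT Lᵢ = 17.2×10⁻⁶×165×750 + 11.2×10⁻⁶×165×675 + 18.5×10⁻⁶×165×725 = 5.589 mm.
The walls prevent any net length change, so an axial force P (same in every segment) develops. Compatibility: P · Σ Lᵢ/(AᵢEᵢ) = δ_free.
Σ Lᵢ/(AᵢEᵢ) = 750/(1700×116×10³) + 675/(2475×29×10³) + 725/(750×97×10³) = 2.317×10⁻⁵ mm/N.
P = 5.589 / 2.317×10⁻⁵ = 241200 N = 241.2 kN, tensile.
σ_{concrete} = P / A = 241200 / 2475 = 97.45 MPa.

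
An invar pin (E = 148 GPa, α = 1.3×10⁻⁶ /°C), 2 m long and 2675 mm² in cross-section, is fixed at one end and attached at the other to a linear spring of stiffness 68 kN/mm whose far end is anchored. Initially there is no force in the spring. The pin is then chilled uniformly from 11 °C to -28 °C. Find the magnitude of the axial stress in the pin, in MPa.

σ ≈ 1.92 MPa (tensile)

If the spring were absent the pin would shorten by αΔT L = 1.3×10⁻⁶ × 39 × 2000 = 0.1014 mm.
Let P be the tensile force in the spring. The pin extends elastically by PL/(AE) and the spring stretches by P/k; together these equal δ_free.
So P = δ_free / [L/(AE) + 1/k] = 0.1014 / [ 2000/(2675×148×10³) + 1/(68×10³) ].
P = 0.1014 / 1.976×10⁻⁵ = 5132 N.
σ = P/A = 5132/2675 = 1.919 MPa.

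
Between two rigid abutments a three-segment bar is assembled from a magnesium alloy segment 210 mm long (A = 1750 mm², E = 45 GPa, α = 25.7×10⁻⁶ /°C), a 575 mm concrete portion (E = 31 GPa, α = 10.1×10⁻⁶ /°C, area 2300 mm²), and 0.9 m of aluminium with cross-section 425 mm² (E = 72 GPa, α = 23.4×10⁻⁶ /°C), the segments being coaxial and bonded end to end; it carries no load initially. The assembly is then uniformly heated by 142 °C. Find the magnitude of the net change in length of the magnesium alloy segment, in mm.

With the walls removed the bar would change length by δ_free = Σ αᵢΔT Lᵢ = 25.7×10⁻⁶×142×210 + 10.1×10⁻⁶×142×575 + 23.4×10⁻⁶×142×900 = 4.582 mm.
The rigid supports impose zero overall length change; the single axial force P common to all segments must satisfy P Σ Lᵢ/(AᵢEᵢ) = δ_free.
The series flexibility is Σ Lᵢ/(AᵢEᵢ) = 210/(1750×45×10³) + 575/(2300×31×10³) + 900/(425×72×10³) = 4.014×10⁻⁵ mm/N.
So P = 4.582 / 4.014×10⁻⁵ = 114.1 kN, compressive.
For the magnesium alloy segment, free thermal change = 25.7×10⁻⁶×142×210 = 0.7664 mm and elastic change from P = 114100×210/(1750×45×10³) = 0.3043 mm; these oppose, so the net change is 0.462 mm (segment lengthens).

|ΔL| ≈ 0.462 mm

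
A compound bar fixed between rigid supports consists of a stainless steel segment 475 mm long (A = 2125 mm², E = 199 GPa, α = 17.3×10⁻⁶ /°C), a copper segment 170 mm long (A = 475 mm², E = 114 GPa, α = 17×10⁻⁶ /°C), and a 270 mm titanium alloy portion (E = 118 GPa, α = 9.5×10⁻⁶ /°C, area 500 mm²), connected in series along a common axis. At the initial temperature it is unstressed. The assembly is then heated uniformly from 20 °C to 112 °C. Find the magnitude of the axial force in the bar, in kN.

P ≈ 142 kN (compressive)

Free thermal expansion of the whole bar: Σ αᵢΔT Lᵢ = 17.3×10⁻⁶×92×475 + 17×10⁻⁶×92×170 + 9.5×10⁻⁶×92×270 = 1.258 mm.
The walls prevent any net length change, so an axial force P (same in every segment) develops. Compatibility: P · Σ Lᵢ/(AᵢEᵢ) = δ_free.
Σ Lᵢ/(AᵢEᵢ) = 475/(2125×199×10³) + 170/(475×114×10³) + 270/(500×118×10³) = 8.839×10⁻⁶ mm/N.
Hence P = δ_free / Σ(L/AE) = 1.258/8.839×10⁻⁶ = 142.3 kN (compressive).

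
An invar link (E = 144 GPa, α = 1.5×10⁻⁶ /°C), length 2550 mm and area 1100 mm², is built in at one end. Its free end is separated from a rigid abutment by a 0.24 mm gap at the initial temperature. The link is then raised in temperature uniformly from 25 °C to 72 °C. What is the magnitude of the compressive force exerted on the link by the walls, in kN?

Free thermal elongation = αΔT L = 1.5×10⁻⁶ × 47 × 2550 = 0.1798 mm.
This is smaller than the 0.24 mm clearance, so the link expands freely without reaching the stop — the stress is zero.

P ≈ 0 kN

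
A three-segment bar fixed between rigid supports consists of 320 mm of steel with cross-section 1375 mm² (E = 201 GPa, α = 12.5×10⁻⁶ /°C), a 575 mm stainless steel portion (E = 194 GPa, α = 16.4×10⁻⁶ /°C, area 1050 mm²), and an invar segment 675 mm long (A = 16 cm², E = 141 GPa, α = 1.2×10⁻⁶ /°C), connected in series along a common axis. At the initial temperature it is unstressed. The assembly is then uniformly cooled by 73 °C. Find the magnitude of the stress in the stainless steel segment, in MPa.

σ ≈ 142 MPa (tensile)

Free thermal contraction of the whole bar: Σ αᵢΔT Lᵢ = 12.5×10⁻⁶×73×320 + 16.4×10⁻⁶×73×575 + 1.2×10⁻⁶×73×675 = 1.04 mm.
The rigid supports impose zero overall length change; the single axial force P common to all segments must satisfy P Σ Lᵢ/(AᵢEᵢ) = δ_free.
The series flexibility is Σ Lᵢ/(AᵢEᵢ) = 320/(1375×201×10³) + 575/(1050×194×10³) + 675/(1600×141×10³) = 6.973×10⁻⁶ mm/N.
P = 1.04 / 6.973×10⁻⁶ = 149100 N = 149.1 kN, tensile.
σ_{stainless steel} = P / A = 149100 / 1050 = 142 MPa.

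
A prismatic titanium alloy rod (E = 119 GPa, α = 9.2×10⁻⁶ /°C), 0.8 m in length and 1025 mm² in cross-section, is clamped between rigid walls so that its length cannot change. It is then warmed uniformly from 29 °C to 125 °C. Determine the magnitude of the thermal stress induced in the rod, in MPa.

σ ≈ 105 MPa (compressive)

The supports are rigid, so the total axial strain is zero. The restrained thermal strain is ε = αΔT = 9.2×10⁻⁶ × 96 = 883.2×10⁻⁶.
Hence σ = E·αΔT = 119×10³ × 883.2×10⁻⁶ = 105.1 MPa, compressive.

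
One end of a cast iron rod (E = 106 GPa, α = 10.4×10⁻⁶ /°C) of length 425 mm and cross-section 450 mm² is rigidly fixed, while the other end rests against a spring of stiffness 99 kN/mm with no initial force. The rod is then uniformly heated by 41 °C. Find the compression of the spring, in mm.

δ ≈ 0.0963 mm

Free thermal expansion: δ_free = αΔT L = 10.4×10⁻⁶ × 41 × 425 = 0.1812 mm.
With a force P in the spring, the elastic change of the rod is PL/(AE) and that of the spring is P/k; compatibility requires their sum to equal δ_free.
P [ L/(AE) + 1/k ] = δ_free → P [ 425/(450×106×10³) + 1/(99×10³) ] = 0.1812.
P = 0.1812 / 1.901×10⁻⁵ = 9532 N.
Spring compression = P/k = 9532/(99×10³) = 0.09629 mm.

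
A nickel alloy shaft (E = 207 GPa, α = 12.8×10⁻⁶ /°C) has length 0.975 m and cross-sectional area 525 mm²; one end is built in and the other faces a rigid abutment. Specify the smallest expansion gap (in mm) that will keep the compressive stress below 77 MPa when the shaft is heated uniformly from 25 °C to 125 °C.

g ≈ 0.885 mm

Free expansion if unrestrained: δ_free = αΔT L = 12.8×10⁻⁶ × 100 × 975 = 1.248 mm.
A stress of 77 MPa corresponds to the wall pushing the shaft back by σL/E = 77×975/(207×10³) = 0.3627 mm.
So the gap has to take up the difference, g_min = δ_free − σL/E = 1.248 − 0.3627 = 0.8853 mm.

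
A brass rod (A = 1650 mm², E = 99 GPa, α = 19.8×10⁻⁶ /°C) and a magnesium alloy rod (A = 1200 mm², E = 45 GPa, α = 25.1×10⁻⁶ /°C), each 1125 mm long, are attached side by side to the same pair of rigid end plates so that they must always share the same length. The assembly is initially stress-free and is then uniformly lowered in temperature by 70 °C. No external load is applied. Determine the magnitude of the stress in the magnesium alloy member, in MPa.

σ ≈ 12.5 MPa (tensile)

Equilibrium of a rigid end plate with no external load gives equal and opposite internal forces ±P in the two members. Since α_{magnesium alloy} > α_{brass}, cooling drives the magnesium alloy into tension and the brass into compression.
Equating the net (thermal + elastic) strains gives |α₁ − α₂|·ΔT = P·[1/(A₁E₁) + 1/(A₂E₂)].
|α₁ − α₂|·ΔT = 5.3×10⁻⁶ × 70 = 0.000371.
1/(A₁E₁) + 1/(A₂E₂) = 1/(1650×99×10³) + 1/(1200×45×10³) = 2.464×10⁻⁸ N⁻¹.
P = 0.000371 / 2.464×10⁻⁸ = 15060 N = 15.06 kN.
σ_{magnesium alloy} = P/A₂ = 15060/1200 = 12.55 MPa, tensile.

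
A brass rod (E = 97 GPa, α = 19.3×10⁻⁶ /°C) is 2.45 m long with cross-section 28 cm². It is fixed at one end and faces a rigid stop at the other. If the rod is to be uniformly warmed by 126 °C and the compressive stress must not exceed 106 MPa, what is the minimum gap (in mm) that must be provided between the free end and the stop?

g ≈ 3.28 mm

Free expansion if unrestrained: δ_free = αΔT L = 19.3×10⁻⁶ × 126 × 2450 = 5.958 mm.
At the allowable stress the elastic shortening the wall may impose is σL/E = 106 × 2450 / (97×10³) = 2.677 mm.
So the gap has to take up the difference, g_min = δ_free − σL/E = 5.958 − 2.677 = 3.281 mm.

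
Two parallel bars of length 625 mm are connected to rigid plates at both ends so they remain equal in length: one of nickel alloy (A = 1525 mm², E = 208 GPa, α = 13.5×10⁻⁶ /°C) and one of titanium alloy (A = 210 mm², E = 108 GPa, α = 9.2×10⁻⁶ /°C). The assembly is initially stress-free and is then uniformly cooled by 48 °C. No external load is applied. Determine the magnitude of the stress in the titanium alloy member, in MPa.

Both members must finish at the same length. With the larger α, the nickel alloy tends to over-contract; the plates restrain it, putting the nickel alloy in tension and the titanium alloy in compression. With no external load the two internal forces are equal and opposite, magnitude P.
Compatibility of the two members (thermal + elastic change equal): (α₁ − α₂)ΔT = P·[1/(A₁E₁) + 1/(A₂E₂)].
|α₁ − α₂|·ΔT = 4.3×10⁻⁶ × 48 = 0.0002064.
1/(A₁E₁) + 1/(A₂E₂) = 1/(1525×208×10³) + 1/(210×108×10³) = 4.724×10⁻⁸ N⁻¹.
So P = 0.0002064 / 4.724×10⁻⁸ = 4.369 kN.
σ_{titanium alloy} = P/A₂ = 4369/210 = 20.8 MPa, compressive.

σ ≈ 20.8 MPa (compressive)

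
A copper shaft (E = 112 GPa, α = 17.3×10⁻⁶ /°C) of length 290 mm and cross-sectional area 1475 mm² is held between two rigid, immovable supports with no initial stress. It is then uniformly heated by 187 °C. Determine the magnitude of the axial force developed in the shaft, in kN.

P ≈ 534 kN (compressive)

The ends cannot move, so σ = EαΔT = 112×10³ × 17.3×10⁻⁶ × 187 = 362.3 MPa.
Then P = σA = 362.3 × 1475 mm² = 534.4 kN, compressive.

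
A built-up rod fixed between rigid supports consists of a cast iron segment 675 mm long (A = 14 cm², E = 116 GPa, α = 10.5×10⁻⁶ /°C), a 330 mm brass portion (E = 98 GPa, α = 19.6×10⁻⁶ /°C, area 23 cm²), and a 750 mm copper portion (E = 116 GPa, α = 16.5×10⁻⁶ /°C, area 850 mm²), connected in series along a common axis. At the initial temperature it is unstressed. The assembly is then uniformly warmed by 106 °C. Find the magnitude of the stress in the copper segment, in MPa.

Free thermal expansion of the whole bar: Σ αᵢΔT Lᵢ = 10.5×10⁻⁶×106×675 + 19.6×10⁻⁶×106×330 + 16.5×10⁻⁶×106×750 = 2.749 mm.
The walls prevent any net length change, so an axial force P (same in every segment) develops. Compatibility: P · Σ Lᵢ/(AᵢEᵢ) = δ_free.
Σ Lᵢ/(AᵢEᵢ) = 675/(1400×116×10³) + 330/(2300×98×10³) + 750/(850×116×10³) = 1.323×10⁻⁵ mm/N.
Hence P = δ_free / Σ(L/AE) = 2.749/1.323×10⁻⁵ = 207.8 kN (compressive).
σ_{copper} = P / A = 207800 / 850 = 244.5 MPa.

σ ≈ 244 MPa (compressive)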